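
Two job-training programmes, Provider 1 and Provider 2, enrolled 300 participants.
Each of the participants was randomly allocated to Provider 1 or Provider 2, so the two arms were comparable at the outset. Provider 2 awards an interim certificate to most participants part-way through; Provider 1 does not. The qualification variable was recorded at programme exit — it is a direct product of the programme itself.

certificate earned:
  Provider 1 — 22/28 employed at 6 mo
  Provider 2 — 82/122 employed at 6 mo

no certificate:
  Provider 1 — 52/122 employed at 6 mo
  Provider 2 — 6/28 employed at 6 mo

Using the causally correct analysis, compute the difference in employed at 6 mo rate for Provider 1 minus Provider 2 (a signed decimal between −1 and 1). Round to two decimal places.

-0.09

Qualification attained during the programme is recorded after the programme and is itself shifted by it — it sits on the causal path from programme to outcome. Conditioning on a mediator would strip out part of the effect we want; the pooled comparison gives the total causal effect.
The causal difference is the pooled difference: 0.493 − 0.587 = -0.093.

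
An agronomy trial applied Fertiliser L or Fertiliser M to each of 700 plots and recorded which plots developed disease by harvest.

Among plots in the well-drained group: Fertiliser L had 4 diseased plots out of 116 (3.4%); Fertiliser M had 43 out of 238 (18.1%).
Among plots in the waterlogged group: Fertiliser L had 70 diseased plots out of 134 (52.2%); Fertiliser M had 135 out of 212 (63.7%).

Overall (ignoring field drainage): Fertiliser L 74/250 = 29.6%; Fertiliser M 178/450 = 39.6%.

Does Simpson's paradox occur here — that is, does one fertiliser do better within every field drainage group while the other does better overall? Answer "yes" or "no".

Within each field drainage level (well-drained 3.4% vs 18.1%; waterlogged 52.2% vs 63.7%), Fertiliser L has the lower rate every time. Pooled: 29.6% vs 39.6% — Fertiliser L has the lower rate overall. They agree.

no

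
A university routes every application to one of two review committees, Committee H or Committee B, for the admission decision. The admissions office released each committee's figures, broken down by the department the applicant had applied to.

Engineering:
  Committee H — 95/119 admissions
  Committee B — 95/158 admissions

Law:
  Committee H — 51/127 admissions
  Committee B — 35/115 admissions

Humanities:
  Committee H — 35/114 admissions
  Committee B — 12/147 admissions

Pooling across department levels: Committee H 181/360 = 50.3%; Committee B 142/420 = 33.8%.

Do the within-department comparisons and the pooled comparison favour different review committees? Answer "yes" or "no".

Within each department level (Engineering 79.8% vs 60.1%; Law 40.2% vs 30.4%; Humanities 30.7% vs 8.2%), Committee H has the higher rate every time. Pooled: 50.3% vs 33.8% — Committee H has the higher rate overall. They agree.

no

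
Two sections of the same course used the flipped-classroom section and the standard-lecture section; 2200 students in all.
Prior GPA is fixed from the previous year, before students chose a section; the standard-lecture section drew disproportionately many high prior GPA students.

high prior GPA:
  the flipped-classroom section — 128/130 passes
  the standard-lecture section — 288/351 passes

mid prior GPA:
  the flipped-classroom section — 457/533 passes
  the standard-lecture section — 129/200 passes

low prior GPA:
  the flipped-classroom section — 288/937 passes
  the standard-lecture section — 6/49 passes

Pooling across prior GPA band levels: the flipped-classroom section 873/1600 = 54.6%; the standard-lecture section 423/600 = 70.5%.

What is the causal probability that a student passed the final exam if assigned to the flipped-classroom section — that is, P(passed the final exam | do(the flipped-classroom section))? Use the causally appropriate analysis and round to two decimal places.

0.64

The stratified and pooled comparisons disagree (the flipped-classroom section wins within each prior GPA band; the standard-lecture section wins overall), so the answer turns on the causal role of prior GPA band.
Here prior GPA band is a common cause — it drives both which teaching method a case falls under and the outcome. The crude comparison mixes populations; the stratum-specific rates are the causally relevant ones.
Standardising the flipped-classroom section to the population prior GPA band mix: 0.219·128/130 + 0.333·457/533 + 0.448·288/937 = 0.639.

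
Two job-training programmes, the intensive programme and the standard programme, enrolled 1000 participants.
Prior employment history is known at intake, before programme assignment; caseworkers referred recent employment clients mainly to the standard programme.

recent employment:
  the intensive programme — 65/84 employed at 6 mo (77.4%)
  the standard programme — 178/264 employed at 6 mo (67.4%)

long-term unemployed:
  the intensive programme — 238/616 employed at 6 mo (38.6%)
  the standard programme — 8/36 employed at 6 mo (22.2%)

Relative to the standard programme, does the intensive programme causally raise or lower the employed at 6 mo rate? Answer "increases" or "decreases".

Within every prior employment history level the intensive programme has the higher rate, yet pooled the standard programme does — Simpson's reversal.
Nothing the programme does changes prior employment history; the imbalance is an allocation artefact. With prior employment history also predicting the outcome, the pooled figure is confounded, and the within-stratum comparison is the causal one.
Within each level — recent employment: 77.4% vs 67.4%; long-term unemployed: 38.6% vs 22.2% — the intensive programme is higher every time.

increases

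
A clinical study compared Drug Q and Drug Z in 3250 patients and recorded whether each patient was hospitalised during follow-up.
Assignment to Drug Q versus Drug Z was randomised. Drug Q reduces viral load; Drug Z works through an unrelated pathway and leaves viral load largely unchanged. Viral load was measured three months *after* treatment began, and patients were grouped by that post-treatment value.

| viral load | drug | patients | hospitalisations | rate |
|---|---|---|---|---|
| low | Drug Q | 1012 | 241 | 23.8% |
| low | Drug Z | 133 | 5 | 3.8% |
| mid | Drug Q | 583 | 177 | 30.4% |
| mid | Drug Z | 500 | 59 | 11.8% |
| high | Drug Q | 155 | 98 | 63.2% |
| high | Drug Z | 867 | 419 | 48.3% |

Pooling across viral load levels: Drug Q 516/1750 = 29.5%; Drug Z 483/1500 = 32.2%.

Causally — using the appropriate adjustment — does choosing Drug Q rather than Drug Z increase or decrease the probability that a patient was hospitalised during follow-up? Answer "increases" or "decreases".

decreases

Viral load here is a post-treatment variable shaped by the drug; conditioning on it would introduce bias rather than remove it. The overall comparison is the causal one.
Pooled: Drug Q 29.5% vs Drug Z 32.2%; Drug Q is lower overall.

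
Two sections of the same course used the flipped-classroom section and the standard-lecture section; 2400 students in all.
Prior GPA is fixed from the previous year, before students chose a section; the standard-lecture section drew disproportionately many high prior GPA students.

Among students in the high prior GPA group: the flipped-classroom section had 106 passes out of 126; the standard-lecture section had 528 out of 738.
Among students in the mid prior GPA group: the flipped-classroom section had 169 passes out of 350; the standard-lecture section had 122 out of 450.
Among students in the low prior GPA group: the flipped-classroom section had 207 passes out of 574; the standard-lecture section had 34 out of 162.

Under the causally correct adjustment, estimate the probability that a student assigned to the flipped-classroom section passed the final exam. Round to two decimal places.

The stratified and pooled comparisons disagree (the flipped-classroom section wins within each prior GPA band; the standard-lecture section wins overall), so the answer turns on the causal role of prior GPA band.
Prior GPA band satisfies the back-door criterion: it is not a descendant of the teaching method, and it blocks the spurious path from teaching method to outcome. Adjusting for it (i.e., using the within-prior GPA band rates) gives the causal effect.
Standardising the flipped-classroom section to the population prior GPA band mix: 0.360·106/126 + 0.333·169/350 + 0.307·207/574 = 0.574.

0.57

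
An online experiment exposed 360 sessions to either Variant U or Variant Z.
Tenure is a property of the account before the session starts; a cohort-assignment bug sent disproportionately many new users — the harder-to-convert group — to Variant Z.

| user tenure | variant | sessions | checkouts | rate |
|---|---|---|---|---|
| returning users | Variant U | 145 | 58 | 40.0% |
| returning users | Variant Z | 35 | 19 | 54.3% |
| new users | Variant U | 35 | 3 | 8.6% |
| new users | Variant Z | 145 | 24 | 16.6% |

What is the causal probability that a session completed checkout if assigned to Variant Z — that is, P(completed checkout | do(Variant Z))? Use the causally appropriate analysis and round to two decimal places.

Within every user tenure level Variant Z has the higher rate, yet pooled Variant U does — Simpson's reversal.
User tenure differs across variants for reasons unrelated to any effect of the variant itself, and it separately predicts the outcome — a classic confounder. We must compare within user tenure levels.
Standardising Variant Z to the population user tenure mix: 0.500·19/35 + 0.500·24/145 = 0.354.

0.35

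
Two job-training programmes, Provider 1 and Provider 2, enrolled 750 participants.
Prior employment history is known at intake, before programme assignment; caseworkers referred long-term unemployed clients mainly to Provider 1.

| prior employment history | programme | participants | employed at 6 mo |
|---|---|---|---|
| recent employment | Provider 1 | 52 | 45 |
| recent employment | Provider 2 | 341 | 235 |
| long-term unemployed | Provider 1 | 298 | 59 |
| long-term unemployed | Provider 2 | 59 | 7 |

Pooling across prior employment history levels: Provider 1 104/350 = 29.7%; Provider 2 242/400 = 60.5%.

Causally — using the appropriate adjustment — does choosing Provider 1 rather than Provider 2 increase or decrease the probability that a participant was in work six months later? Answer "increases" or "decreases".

Within every prior employment history level Provider 1 has the higher rate, yet pooled Provider 2 does — Simpson's reversal.
Prior employment history is set before the programme has any effect — it is not caused by the programme — and it independently drives the outcome. That makes it a confounder, so the causal comparison is within prior employment history levels.
Within each level — recent employment: 86.5% vs 68.9%; long-term unemployed: 19.8% vs 11.9% — Provider 1 is higher every time.

increases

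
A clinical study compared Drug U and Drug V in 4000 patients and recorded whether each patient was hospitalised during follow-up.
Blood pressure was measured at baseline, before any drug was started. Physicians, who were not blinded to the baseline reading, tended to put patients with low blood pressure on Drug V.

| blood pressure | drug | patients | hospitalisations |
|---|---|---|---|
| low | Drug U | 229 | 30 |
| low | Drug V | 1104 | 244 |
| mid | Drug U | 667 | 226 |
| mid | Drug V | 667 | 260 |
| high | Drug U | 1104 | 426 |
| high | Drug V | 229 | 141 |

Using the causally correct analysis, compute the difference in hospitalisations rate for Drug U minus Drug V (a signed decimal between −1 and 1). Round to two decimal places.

-0.12

The blood pressure-specific comparison favours Drug U throughout, but the pooled figures favour Drug V. The question is whether to condition on blood pressure.
Nothing the drug does changes blood pressure; the imbalance is an allocation artefact. With blood pressure also predicting the outcome, the pooled figure is confounded, and the within-stratum comparison is the causal one.
Adjusting over the population distribution of blood pressure: 0.333·(0.131−0.221) + 0.334·(0.339−0.390) + 0.333·(0.386−0.616) = -0.124.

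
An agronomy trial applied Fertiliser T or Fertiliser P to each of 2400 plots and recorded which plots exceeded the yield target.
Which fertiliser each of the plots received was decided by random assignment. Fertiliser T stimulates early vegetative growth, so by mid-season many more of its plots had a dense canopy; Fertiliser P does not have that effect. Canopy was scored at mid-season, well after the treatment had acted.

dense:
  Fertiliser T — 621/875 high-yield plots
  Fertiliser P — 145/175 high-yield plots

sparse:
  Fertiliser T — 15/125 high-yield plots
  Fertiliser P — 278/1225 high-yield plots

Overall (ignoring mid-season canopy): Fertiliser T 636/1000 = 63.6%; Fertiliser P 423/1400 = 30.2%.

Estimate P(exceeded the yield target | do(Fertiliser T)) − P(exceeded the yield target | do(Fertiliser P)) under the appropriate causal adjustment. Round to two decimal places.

Fertiliser P is higher inside every mid-season canopy stratum but Fertiliser T is higher in aggregate. Whether to stratify depends on how mid-season canopy relates to the fertiliser.
Mid-season canopy lies on the pathway fertiliser → mid-season canopy → outcome, so adjusting for it blocks the indirect effect. For the total causal effect of fertiliser, use the unadjusted pooled rates.
The causal difference is the pooled difference: 0.636 − 0.302 = +0.334.

+0.33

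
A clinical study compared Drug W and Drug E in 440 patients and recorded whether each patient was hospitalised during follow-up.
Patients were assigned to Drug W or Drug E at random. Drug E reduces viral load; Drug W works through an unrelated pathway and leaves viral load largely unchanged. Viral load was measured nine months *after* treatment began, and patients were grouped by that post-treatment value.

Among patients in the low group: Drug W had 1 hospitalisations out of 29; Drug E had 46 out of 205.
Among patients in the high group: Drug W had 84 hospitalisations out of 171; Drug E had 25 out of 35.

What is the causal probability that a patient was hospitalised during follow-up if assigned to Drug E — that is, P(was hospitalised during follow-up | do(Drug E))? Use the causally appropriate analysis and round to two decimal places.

Drug W is lower inside every viral load stratum but Drug E is lower in aggregate. Whether to stratify depends on how viral load relates to the drug.
Viral load here is a post-treatment variable shaped by the drug; conditioning on it would introduce bias rather than remove it. The overall comparison is the causal one.
So P(outcome | do(Drug E)) is just the pooled rate for Drug E: 71/240 = 0.296.

0.30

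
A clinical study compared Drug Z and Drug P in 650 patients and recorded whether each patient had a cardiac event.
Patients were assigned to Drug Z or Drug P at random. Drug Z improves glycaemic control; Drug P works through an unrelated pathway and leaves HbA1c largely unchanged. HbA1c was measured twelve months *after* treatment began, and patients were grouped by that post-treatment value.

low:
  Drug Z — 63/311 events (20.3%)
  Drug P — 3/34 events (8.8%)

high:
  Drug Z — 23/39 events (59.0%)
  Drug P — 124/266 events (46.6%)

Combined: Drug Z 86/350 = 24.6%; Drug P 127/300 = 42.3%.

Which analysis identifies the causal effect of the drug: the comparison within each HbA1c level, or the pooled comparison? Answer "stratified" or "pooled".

pooled

The HbA1c-specific comparison favours Drug P throughout, but the pooled figures favour Drug Z. The question is whether to condition on HbA1c.
HbA1c is recorded after the drug and is itself shifted by it — it sits on the causal path from drug to outcome. Conditioning on a mediator would strip out part of the effect we want; the pooled comparison gives the total causal effect.
Pooled: Drug Z 24.6% vs Drug P 42.3%; Drug Z is lower overall.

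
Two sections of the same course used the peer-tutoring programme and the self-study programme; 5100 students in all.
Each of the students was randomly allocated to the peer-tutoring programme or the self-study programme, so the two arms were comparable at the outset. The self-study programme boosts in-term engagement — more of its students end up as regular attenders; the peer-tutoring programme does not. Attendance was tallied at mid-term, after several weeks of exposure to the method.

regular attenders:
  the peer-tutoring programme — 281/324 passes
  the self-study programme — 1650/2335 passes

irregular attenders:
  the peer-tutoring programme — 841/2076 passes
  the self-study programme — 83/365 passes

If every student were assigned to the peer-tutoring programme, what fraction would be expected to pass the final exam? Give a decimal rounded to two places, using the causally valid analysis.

the peer-tutoring programme is higher inside every mid-term attendance stratum but the self-study programme is higher in aggregate. Whether to stratify depends on how mid-term attendance relates to the teaching method.
Because the teaching method influences mid-term attendance, mid-term attendance is a post-treatment mediator, not a confounder. Stratifying on it would bias the estimate; the causal effect is the crude pooled difference.
So P(outcome | do(the peer-tutoring programme)) is just the pooled rate for the peer-tutoring programme: 1122/2400 = 0.468.

0.47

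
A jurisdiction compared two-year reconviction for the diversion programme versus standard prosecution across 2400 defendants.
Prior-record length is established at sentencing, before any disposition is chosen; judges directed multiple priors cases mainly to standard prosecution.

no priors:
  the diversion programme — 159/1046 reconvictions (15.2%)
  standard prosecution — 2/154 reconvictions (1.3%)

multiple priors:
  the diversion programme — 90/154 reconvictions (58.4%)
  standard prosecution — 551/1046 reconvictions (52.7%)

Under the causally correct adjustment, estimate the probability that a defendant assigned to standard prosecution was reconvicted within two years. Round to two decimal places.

Here prior-record length is a common cause — it drives both which disposition a case falls under and the outcome. The crude comparison mixes populations; the stratum-specific rates are the causally relevant ones.
Standardising standard prosecution to the population prior-record length mix: 0.500·2/154 + 0.500·551/1046 = 0.270.

0.27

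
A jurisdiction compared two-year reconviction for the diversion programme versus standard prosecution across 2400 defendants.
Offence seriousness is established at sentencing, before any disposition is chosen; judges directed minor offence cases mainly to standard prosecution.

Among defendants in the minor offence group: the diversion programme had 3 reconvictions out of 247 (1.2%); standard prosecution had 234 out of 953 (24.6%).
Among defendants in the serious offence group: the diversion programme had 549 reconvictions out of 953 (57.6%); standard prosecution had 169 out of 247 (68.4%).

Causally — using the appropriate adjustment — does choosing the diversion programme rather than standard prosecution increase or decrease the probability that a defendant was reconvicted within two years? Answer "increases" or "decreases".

Within every offence seriousness level the diversion programme has the lower rate, yet pooled standard prosecution does — Simpson's reversal.
Offence seriousness is set before the disposition has any effect — it is not caused by the disposition — and it independently drives the outcome. That makes it a confounder, so the causal comparison is within offence seriousness levels.
Within each level — minor offence: 1.2% vs 24.6%; serious offence: 57.6% vs 68.4% — the diversion programme is lower every time.

decreases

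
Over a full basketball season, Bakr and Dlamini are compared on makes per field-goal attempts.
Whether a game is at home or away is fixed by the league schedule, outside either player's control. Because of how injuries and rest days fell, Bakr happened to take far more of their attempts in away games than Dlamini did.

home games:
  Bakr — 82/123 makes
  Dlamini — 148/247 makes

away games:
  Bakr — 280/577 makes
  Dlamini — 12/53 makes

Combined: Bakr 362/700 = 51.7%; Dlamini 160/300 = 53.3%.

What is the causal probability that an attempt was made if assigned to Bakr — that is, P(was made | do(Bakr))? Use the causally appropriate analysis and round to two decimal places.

Here game venue is a common cause — it drives both which player a case falls under and the outcome. The crude comparison mixes populations; the stratum-specific rates are the causally relevant ones.
Standardising Bakr to the population game venue mix: 0.370·82/123 + 0.630·280/577 = 0.552.

0.55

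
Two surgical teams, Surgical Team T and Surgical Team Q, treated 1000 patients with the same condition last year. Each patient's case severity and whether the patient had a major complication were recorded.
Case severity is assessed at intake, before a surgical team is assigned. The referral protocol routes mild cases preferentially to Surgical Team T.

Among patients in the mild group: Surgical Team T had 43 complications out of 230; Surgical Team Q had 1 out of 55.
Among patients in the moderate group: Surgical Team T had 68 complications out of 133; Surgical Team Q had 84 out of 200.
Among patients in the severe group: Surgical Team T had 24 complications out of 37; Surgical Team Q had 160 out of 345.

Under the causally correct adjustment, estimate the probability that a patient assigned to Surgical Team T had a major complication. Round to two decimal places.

Within every case severity level Surgical Team Q has the lower rate, yet pooled Surgical Team T does — Simpson's reversal.
Here case severity is a common cause — it drives both which surgical team a case falls under and the outcome. The crude comparison mixes populations; the stratum-specific rates are the causally relevant ones.
Standardising Surgical Team T to the population case severity mix: 0.285·43/230 + 0.333·68/133 + 0.382·24/37 = 0.471.

0.47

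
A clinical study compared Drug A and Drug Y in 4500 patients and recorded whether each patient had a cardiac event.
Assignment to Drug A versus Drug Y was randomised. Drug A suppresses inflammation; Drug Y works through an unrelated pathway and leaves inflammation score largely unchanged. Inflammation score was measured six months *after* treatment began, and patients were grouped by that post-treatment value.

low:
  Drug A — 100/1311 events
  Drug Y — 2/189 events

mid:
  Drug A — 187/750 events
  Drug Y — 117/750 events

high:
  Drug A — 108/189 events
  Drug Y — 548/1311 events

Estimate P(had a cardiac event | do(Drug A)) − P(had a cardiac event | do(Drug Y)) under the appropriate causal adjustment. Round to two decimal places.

Inflammation score lies on the pathway drug → inflammation score → outcome, so adjusting for it blocks the indirect effect. For the total causal effect of drug, use the unadjusted pooled rates.
The causal difference is the pooled difference: 0.176 − 0.296 = -0.121.

-0.12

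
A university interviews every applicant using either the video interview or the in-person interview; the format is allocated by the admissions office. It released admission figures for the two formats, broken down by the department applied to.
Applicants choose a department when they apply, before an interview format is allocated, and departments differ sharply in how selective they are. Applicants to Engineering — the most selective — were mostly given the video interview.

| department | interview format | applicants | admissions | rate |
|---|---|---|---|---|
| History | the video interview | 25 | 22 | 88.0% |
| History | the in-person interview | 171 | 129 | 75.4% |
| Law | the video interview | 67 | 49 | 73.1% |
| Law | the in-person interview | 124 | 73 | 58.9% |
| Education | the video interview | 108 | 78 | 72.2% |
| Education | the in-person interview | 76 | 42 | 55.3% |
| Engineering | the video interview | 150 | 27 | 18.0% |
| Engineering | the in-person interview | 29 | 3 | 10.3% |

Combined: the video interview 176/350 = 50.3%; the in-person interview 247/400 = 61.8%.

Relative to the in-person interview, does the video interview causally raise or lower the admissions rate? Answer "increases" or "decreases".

increases

Here department is a common cause — it drives both which interview format a case falls under and the outcome. The crude comparison mixes populations; the stratum-specific rates are the causally relevant ones.
Within each level — History: 88.0% vs 75.4%; Law: 73.1% vs 58.9%; Education: 72.2% vs 55.3%; Engineering: 18.0% vs 10.3% — the video interview is higher every time.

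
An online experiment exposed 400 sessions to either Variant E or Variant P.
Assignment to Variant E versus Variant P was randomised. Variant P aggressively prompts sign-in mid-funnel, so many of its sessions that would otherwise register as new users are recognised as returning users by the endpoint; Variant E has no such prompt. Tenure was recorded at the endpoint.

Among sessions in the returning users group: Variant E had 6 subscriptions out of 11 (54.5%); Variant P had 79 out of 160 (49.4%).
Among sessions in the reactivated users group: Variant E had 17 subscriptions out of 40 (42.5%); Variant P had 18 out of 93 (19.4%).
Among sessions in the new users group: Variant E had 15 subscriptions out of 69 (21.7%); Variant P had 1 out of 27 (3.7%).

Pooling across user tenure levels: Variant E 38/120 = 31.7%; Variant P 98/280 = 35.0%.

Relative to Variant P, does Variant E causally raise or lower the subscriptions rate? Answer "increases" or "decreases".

Variant E is higher inside every user tenure stratum but Variant P is higher in aggregate. Whether to stratify depends on how user tenure relates to the variant.
User tenure lies on the pathway variant → user tenure → outcome, so adjusting for it blocks the indirect effect. For the total causal effect of variant, use the unadjusted pooled rates.
Pooled: Variant E 31.7% vs Variant P 35.0%; Variant P is higher overall.

decreases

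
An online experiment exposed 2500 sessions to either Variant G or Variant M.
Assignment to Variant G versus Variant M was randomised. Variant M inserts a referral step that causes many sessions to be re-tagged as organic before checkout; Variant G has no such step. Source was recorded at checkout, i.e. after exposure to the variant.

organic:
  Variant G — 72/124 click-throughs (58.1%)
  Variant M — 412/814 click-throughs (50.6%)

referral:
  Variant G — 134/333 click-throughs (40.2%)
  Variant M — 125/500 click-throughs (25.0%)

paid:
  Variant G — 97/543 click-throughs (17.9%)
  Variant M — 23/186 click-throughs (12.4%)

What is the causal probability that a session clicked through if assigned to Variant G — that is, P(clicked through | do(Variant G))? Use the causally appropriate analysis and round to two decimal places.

Because the variant influences traffic source, traffic source is a post-treatment mediator, not a confounder. Stratifying on it would bias the estimate; the causal effect is the crude pooled difference.
So P(outcome | do(Variant G)) is just the pooled rate for Variant G: 303/1000 = 0.303.

0.30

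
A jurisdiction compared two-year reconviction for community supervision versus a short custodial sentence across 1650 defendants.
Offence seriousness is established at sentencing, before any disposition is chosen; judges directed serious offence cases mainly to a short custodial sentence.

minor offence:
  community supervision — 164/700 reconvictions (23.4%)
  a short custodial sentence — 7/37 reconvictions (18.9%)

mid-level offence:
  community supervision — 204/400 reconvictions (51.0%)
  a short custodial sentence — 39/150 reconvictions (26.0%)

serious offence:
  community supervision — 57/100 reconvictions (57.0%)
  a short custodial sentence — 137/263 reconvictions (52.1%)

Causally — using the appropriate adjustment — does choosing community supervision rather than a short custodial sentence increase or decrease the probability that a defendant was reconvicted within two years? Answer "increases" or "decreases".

increases

Within every offence seriousness level a short custodial sentence has the lower rate, yet pooled community supervision does — Simpson's reversal.
Offence seriousness satisfies the back-door criterion: it is not a descendant of the disposition, and it blocks the spurious path from disposition to outcome. Adjusting for it (i.e., using the within-offence seriousness rates) gives the causal effect.
Within each level — minor offence: 23.4% vs 18.9%; mid-level offence: 51.0% vs 26.0%; serious offence: 57.0% vs 52.1% — a short custodial sentence is lower every time.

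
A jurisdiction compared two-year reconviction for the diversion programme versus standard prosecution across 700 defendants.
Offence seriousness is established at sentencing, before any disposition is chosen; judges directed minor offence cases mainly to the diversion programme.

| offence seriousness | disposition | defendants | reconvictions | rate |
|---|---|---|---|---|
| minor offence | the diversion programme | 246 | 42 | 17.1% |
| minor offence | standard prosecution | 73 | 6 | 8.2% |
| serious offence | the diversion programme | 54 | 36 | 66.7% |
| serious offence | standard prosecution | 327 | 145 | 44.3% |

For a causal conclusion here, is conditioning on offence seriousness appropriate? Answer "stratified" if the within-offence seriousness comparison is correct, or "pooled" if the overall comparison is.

The offence seriousness-specific comparison favours standard prosecution throughout, but the pooled figures favour the diversion programme. The question is whether to condition on offence seriousness.
Here offence seriousness is a common cause — it drives both which disposition a case falls under and the outcome. The crude comparison mixes populations; the stratum-specific rates are the causally relevant ones.
Within each level — minor offence: 17.1% vs 8.2%; serious offence: 66.7% vs 44.3% — standard prosecution is lower every time.

stratified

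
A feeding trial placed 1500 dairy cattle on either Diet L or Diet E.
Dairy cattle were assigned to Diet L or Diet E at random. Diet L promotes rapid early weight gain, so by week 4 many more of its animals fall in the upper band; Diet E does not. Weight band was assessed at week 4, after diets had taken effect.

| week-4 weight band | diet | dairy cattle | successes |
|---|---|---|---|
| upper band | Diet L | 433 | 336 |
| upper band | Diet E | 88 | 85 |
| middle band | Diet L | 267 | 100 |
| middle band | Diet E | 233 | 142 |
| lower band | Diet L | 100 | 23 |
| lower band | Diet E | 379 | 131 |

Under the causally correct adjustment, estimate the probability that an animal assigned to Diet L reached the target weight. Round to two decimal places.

Within every week-4 weight band level Diet E has the higher rate, yet pooled Diet L does — Simpson's reversal.
Week-4 weight band is downstream of the diet. One should not condition on a consequence of treatment, so the overall rates are the right comparison.
So P(outcome | do(Diet L)) is just the pooled rate for Diet L: 459/800 = 0.574.

0.57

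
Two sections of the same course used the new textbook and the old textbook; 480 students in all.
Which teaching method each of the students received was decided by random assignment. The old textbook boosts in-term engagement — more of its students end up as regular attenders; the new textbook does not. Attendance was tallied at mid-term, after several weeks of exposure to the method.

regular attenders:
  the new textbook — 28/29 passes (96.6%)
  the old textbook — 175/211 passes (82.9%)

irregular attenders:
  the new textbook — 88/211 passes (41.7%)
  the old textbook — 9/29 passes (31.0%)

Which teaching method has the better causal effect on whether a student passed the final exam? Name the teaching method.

the old textbook

Mid-term attendance here is a post-treatment variable shaped by the teaching method; conditioning on it would introduce bias rather than remove it. The overall comparison is the causal one.
Pooled: the new textbook 48.3% vs the old textbook 76.7%; the old textbook is higher overall.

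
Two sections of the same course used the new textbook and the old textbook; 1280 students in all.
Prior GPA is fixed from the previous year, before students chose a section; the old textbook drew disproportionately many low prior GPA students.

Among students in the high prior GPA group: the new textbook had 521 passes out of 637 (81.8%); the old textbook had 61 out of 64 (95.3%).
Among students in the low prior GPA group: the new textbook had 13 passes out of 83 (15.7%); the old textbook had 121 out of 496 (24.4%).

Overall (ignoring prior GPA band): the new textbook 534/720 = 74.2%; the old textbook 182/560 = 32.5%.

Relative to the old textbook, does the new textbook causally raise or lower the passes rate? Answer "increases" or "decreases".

decreases

Prior GPA band is set before the teaching method has any effect — it is not caused by the teaching method — and it independently drives the outcome. That makes it a confounder, so the causal comparison is within prior GPA band levels.
Within each level — high prior GPA: 81.8% vs 95.3%; low prior GPA: 15.7% vs 24.4% — the old textbook is higher every time.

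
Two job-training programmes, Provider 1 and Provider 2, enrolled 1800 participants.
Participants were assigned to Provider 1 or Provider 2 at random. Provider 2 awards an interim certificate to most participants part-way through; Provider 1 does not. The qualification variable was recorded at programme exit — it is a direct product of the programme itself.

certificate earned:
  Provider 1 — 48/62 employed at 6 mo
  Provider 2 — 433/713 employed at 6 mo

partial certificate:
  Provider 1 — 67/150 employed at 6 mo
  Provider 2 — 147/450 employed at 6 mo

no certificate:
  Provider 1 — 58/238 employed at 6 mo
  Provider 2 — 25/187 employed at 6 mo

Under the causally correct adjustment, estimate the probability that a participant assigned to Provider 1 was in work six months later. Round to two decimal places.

0.38

The distribution of qualification attained during the programme is itself part of what the programme does — it is an intermediate outcome. Holding it fixed would remove that part of the effect; the total effect is the pooled difference.
So P(outcome | do(Provider 1)) is just the pooled rate for Provider 1: 173/450 = 0.384.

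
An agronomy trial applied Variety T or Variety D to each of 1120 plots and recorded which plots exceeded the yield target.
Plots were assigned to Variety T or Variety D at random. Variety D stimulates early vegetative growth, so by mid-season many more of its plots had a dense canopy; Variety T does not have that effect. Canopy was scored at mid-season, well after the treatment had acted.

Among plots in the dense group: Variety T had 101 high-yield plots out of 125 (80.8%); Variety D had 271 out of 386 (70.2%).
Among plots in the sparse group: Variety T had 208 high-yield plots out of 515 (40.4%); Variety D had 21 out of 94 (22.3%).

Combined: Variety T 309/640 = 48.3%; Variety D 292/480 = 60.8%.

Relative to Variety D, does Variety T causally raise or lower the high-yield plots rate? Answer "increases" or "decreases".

The stratified and pooled comparisons disagree (Variety T wins within each mid-season canopy; Variety D wins overall), so the answer turns on the causal role of mid-season canopy.
The distribution of mid-season canopy is itself part of what the variety does — it is an intermediate outcome. Holding it fixed would remove that part of the effect; the total effect is the pooled difference.
Pooled: Variety T 48.3% vs Variety D 60.8%; Variety D is higher overall.

decreases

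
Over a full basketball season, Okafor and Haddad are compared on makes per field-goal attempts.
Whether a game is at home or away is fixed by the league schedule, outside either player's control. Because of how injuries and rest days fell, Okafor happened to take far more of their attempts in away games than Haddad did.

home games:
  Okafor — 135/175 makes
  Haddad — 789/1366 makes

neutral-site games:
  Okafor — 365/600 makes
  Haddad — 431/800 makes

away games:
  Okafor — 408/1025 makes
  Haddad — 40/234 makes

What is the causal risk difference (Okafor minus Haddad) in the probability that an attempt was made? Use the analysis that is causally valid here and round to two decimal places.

Within every game venue level Okafor has the higher rate, yet pooled Haddad does — Simpson's reversal.
Game venue differs across players for reasons unrelated to any effect of the player itself, and it separately predicts the outcome — a classic confounder. We must compare within game venue levels.
Adjusting over the population distribution of game venue: 0.367·(0.771−0.578) + 0.333·(0.608−0.539) + 0.300·(0.398−0.171) = +0.162.

+0.16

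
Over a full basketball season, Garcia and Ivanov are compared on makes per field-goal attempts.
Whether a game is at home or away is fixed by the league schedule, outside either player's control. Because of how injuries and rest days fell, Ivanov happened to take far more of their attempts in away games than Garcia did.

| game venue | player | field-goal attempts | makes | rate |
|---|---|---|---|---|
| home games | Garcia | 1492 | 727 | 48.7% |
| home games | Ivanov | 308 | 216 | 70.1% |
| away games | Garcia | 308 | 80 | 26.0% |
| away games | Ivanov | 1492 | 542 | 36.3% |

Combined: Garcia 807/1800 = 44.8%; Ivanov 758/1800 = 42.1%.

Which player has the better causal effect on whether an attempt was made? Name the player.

Ivanov

Game venue satisfies the back-door criterion: it is not a descendant of the player, and it blocks the spurious path from player to outcome. Adjusting for it (i.e., using the within-game venue rates) gives the causal effect.
Within each level — home games: 48.7% vs 70.1%; away games: 26.0% vs 36.3% — Ivanov is higher every time.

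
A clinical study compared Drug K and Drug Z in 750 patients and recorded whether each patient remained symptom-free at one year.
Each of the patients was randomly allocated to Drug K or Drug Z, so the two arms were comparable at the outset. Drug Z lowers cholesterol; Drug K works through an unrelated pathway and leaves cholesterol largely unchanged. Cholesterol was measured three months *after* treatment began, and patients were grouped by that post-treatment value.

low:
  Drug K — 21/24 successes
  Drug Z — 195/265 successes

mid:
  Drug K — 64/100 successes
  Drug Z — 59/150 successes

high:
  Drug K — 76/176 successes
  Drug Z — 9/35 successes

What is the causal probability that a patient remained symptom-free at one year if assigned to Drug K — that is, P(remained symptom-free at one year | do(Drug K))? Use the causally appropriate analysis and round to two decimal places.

The cholesterol-specific comparison favours Drug K throughout, but the pooled figures favour Drug Z. The question is whether to condition on cholesterol.
Because the drug influences cholesterol, cholesterol is a post-treatment mediator, not a confounder. Stratifying on it would bias the estimate; the causal effect is the crude pooled difference.
So P(outcome | do(Drug K)) is just the pooled rate for Drug K: 161/300 = 0.537.

0.54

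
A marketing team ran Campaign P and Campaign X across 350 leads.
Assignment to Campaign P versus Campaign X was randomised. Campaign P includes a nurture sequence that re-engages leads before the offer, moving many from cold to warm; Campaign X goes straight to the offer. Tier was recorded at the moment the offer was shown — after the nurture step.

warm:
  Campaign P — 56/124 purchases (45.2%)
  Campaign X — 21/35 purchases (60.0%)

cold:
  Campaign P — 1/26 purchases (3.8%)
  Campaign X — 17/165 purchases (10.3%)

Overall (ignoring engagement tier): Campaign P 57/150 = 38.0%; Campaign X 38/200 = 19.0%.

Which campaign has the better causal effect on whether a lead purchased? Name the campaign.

Stratifying would compare campaigns among leads the campaigns themselves sorted into engagement tier groups — a form of selection on an intermediate. The unconditioned pooled rates give the total causal effect.
Pooled: Campaign P 38.0% vs Campaign X 19.0%; Campaign P is higher overall.

Campaign P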